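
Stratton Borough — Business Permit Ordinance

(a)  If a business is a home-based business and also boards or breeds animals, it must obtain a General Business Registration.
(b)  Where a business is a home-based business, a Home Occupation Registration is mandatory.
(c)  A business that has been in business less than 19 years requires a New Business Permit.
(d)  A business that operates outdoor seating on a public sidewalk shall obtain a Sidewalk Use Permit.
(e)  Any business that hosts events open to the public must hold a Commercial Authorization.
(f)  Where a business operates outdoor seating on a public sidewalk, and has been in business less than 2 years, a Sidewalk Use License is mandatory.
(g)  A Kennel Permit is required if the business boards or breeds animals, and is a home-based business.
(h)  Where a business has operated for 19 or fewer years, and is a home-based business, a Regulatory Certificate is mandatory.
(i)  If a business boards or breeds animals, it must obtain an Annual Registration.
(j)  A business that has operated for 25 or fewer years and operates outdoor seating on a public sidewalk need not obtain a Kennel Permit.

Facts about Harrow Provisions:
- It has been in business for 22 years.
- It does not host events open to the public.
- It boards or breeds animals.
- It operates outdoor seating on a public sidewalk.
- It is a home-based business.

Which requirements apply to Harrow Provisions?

(a) is a home-based business; boards or breeds animals → General Business Registration required.
(b) is a home-based business → Home Occupation Registration required.
(c) years in business 22 ≥ 19 → New Business Permit not required.
(d) operates outdoor seating on a public sidewalk → Sidewalk Use Permit required.
(e) does not host events open to the public → Commercial Authorization not required.
(f) operates outdoor seating on a public sidewalk; years in business 22 ≥ 2 → Sidewalk Use License not required.
(g) boards or breeds animals; is a home-based business → Kennel Permit required.
(h) years in business 22 > 19; is a home-based business → Regulatory Certificate not required.
(i) boards or breeds animals → Annual Registration required.
(j) years in business 22 ≤ 25; operates outdoor seating on a public sidewalk → exempt from Kennel Permit.

Annual Registration, General Business Registration, Home Occupation Registration, Sidewalk Use Permit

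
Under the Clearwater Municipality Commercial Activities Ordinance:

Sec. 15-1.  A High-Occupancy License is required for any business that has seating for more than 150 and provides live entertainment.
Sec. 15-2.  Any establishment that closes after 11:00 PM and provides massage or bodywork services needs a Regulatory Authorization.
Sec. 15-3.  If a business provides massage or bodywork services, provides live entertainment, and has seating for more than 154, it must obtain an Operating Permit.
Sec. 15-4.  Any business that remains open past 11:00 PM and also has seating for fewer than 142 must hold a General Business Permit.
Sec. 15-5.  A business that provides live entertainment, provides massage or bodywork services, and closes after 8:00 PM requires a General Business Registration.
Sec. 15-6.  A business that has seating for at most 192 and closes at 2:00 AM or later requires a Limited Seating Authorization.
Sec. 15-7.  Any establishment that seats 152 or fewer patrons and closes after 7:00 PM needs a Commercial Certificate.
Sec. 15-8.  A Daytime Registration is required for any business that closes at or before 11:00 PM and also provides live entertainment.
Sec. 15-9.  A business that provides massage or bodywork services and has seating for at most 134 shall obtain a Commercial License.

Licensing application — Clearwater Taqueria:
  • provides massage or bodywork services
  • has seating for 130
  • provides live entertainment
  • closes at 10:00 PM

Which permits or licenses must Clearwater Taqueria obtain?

Commercial Certificate, Commercial License, Daytime Registration, General Business Registration

Sec. 15-1. seating 130 ≤ 150; provides live entertainment → High-Occupancy License not required.
Sec. 15-2. closes 10:00 PM, at/before 11:00 PM; provides massage or bodywork services → Regulatory Authorization not required.
Sec. 15-3. provides massage or bodywork services; provides live entertainment; seating 130 ≤ 154 → Operating Permit not required.
Sec. 15-4. closes 10:00 PM, at/before 11:00 PM; seating 130 < 142 → General Business Permit not required.
Sec. 15-5. provides live entertainment; provides massage or bodywork services; closes 10:00 PM, after 8:00 PM → General Business Registration required.
Sec. 15-6. seating 130 ≤ 192; closes 10:00 PM, at/before 2:00 AM → Limited Seating Authorization not required.
Sec. 15-7. seating 130 ≤ 152; closes 10:00 PM, after 7:00 PM → Commercial Certificate required.
Sec. 15-8. closes 10:00 PM, at/before 11:00 PM; provides live entertainment → Daytime Registration required.
Sec. 15-9. provides massage or bodywork services; seating 130 ≤ 134 → Commercial License required.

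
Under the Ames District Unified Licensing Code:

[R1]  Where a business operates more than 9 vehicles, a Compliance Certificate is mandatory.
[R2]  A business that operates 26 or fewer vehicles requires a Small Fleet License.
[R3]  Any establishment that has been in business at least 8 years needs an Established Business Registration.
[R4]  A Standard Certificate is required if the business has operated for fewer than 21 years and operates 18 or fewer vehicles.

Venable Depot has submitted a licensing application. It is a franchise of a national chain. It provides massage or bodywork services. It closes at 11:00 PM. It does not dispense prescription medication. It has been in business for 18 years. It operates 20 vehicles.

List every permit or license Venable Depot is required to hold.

[R1] vehicles 20 > 9 → Compliance Certificate required.
[R2] vehicles 20 ≤ 26 → Small Fleet License required.
[R3] years in business 18 ≥ 8 → Established Business Registration required.
[R4] years in business 18 < 21; vehicles 20 > 18 → Standard Certificate not required.

Compliance Certificate, Established Business Registration, Small Fleet License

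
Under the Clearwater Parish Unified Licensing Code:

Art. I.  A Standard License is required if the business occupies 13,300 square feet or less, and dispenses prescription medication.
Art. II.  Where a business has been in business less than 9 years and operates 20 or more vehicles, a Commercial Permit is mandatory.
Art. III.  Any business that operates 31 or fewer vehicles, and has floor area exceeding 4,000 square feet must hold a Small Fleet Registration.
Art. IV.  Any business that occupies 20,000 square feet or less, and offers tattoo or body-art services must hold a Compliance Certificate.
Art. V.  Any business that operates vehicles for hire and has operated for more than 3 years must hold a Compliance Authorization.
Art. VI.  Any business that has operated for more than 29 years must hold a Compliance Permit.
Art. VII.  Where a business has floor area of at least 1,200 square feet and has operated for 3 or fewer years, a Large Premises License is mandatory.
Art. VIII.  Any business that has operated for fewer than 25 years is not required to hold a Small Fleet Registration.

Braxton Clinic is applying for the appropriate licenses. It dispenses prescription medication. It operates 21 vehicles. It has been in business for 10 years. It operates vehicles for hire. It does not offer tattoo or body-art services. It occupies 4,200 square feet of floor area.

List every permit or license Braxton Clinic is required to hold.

Art. I. floor area 4,200 square feet ≤ 13,300 square feet; dispenses prescription medication → Standard License required.
Art. II. years in business 10 ≥ 9; vehicles 21 ≥ 20 → Commercial Permit not required.
Art. III. vehicles 21 ≤ 31; floor area 4,200 square feet > 4,000 square feet → Small Fleet Registration required.
Art. IV. floor area 4,200 square feet ≤ 20,000 square feet; does not offer tattoo or body-art services → Compliance Certificate not required.
Art. V. operates vehicles for hire; years in business 10 > 3 → Compliance Authorization required.
Art. VI. years in business 10 ≤ 29 → Compliance Permit not required.
Art. VII. floor area 4,200 square feet ≥ 1,200 square feet; years in business 10 > 3 → Large Premises License not required.
Art. VIII. years in business 10 < 25 → exempt from Small Fleet Registration.

Compliance Authorization, Standard License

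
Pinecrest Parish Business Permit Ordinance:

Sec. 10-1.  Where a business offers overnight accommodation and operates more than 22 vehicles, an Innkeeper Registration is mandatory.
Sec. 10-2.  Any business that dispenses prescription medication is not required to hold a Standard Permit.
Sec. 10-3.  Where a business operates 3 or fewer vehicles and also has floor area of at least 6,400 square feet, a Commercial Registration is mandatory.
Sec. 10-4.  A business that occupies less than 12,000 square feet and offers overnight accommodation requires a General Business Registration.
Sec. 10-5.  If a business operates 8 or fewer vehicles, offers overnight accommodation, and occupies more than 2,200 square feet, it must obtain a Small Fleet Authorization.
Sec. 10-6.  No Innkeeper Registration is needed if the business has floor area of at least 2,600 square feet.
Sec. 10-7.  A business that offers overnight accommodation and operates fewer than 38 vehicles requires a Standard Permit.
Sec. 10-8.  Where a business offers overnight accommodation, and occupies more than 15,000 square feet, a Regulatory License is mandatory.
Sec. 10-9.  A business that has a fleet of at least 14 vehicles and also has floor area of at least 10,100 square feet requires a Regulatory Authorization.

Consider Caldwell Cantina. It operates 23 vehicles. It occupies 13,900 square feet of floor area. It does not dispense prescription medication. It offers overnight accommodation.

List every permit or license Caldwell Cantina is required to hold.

Sec. 10-1. offers overnight accommodation; vehicles 23 > 22 → Innkeeper Registration required.
Sec. 10-2. does not dispense prescription medication → Standard Permit exemption does not apply.
Sec. 10-3. vehicles 23 > 3; floor area 13,900 square feet ≥ 6,400 square feet → Commercial Registration not required.
Sec. 10-4. floor area 13,900 square feet ≥ 12,000 square feet; offers overnight accommodation → General Business Registration not required.
Sec. 10-5. vehicles 23 > 8; offers overnight accommodation; floor area 13,900 square feet > 2,200 square feet → Small Fleet Authorization not required.
Sec. 10-6. floor area 13,900 square feet ≥ 2,600 square feet → exempt from Innkeeper Registration.
Sec. 10-7. offers overnight accommodation; vehicles 23 < 38 → Standard Permit required.
Sec. 10-8. offers overnight accommodation; floor area 13,900 square feet ≤ 15,000 square feet → Regulatory License not required.
Sec. 10-9. vehicles 23 ≥ 14; floor area 13,900 square feet ≥ 10,100 square feet → Regulatory Authorization required.

Regulatory Authorization, Standard Permit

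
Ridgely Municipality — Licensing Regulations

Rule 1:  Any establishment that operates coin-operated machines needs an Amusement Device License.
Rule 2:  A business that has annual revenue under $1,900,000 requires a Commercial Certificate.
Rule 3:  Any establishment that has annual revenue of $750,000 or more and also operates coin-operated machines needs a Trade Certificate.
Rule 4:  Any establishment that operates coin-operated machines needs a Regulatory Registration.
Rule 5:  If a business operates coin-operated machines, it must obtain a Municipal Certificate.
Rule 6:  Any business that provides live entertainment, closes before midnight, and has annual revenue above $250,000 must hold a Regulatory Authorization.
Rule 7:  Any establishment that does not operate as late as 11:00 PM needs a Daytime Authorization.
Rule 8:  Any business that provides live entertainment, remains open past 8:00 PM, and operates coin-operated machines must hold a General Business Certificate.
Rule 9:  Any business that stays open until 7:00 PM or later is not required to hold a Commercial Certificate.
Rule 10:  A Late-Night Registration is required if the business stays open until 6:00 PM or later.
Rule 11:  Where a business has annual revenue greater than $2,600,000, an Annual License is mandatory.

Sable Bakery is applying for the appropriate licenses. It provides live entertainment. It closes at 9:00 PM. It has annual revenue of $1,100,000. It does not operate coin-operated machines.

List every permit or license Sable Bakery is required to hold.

Daytime Authorization, Late-Night Registration, Regulatory Authorization

Rule 1: does not operate coin-operated machines → Amusement Device License not required.
Rule 2: revenue $1,100,000 < $1,900,000 → Commercial Certificate required.
Rule 3: revenue $1,100,000 ≥ $750,000; does not operate coin-operated machines → Trade Certificate not required.
Rule 4: does not operate coin-operated machines → Regulatory Registration not required.
Rule 5: does not operate coin-operated machines → Municipal Certificate not required.
Rule 6: provides live entertainment; closes 9:00 PM, at/before midnight; revenue $1,100,000 > $250,000 → Regulatory Authorization required.
Rule 7: closes 9:00 PM, at/before 11:00 PM → Daytime Authorization required.
Rule 8: provides live entertainment; closes 9:00 PM, after 8:00 PM; does not operate coin-operated machines → General Business Certificate not required.
Rule 9: closes 9:00 PM, after 7:00 PM → exempt from Commercial Certificate.
Rule 10: closes 9:00 PM, after 6:00 PM → Late-Night Registration required.
Rule 11: revenue $1,100,000 ≤ $2,600,000 → Annual License not required.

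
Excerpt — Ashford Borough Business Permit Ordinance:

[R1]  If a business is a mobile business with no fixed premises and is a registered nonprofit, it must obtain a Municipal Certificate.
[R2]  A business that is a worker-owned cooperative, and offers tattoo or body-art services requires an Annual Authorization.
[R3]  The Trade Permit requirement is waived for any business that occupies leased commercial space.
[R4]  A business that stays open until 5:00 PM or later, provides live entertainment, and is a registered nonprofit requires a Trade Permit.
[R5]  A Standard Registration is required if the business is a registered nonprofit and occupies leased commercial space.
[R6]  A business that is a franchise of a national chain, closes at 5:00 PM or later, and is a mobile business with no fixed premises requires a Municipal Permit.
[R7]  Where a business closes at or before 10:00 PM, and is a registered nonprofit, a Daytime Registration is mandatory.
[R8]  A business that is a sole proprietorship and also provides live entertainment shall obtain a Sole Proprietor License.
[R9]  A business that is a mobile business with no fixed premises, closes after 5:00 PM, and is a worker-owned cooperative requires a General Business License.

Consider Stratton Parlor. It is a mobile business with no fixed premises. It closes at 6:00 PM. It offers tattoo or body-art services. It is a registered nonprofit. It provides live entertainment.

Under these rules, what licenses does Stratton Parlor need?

Daytime Registration, Municipal Certificate, Trade Permit

[R1] is a mobile business with no fixed premises; is a registered nonprofit → Municipal Certificate required.
[R2] is a registered nonprofit (not: is a worker-owned cooperative); offers tattoo or body-art services → Annual Authorization not required.
[R3] is a mobile business with no fixed premises (not: occupies leased commercial space) → Trade Permit exemption does not apply.
[R4] closes 6:00 PM, after 5:00 PM; provides live entertainment; is a registered nonprofit → Trade Permit required.
[R5] is a registered nonprofit; is a mobile business with no fixed premises (not: occupies leased commercial space) → Standard Registration not required.
[R6] is a registered nonprofit (not: is a franchise of a national chain); closes 6:00 PM, after 5:00 PM; is a mobile business with no fixed premises → Municipal Permit not required.
[R7] closes 6:00 PM, at/before 10:00 PM; is a registered nonprofit → Daytime Registration required.
[R8] is a registered nonprofit (not: is a sole proprietorship); provides live entertainment → Sole Proprietor License not required.
[R9] is a mobile business with no fixed premises; closes 6:00 PM, after 5:00 PM; is a registered nonprofit (not: is a worker-owned cooperative) → General Business License not required.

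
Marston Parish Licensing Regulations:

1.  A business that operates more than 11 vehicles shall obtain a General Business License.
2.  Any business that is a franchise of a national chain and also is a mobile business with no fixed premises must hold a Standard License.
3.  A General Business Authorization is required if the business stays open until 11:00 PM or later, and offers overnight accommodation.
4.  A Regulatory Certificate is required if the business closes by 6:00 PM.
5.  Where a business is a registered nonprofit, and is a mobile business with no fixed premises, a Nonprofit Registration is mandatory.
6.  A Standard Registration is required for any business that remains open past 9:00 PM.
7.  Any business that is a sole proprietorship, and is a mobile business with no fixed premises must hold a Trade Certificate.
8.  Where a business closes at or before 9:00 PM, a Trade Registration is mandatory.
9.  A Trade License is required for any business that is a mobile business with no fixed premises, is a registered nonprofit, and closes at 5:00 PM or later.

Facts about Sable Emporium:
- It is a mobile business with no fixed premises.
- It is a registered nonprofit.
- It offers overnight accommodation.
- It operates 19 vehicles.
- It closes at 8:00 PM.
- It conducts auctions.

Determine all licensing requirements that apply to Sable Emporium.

1. vehicles 19 > 11 → General Business License required.
2. is a registered nonprofit (not: is a franchise of a national chain); is a mobile business with no fixed premises → Standard License not required.
3. closes 8:00 PM, at/before 11:00 PM; offers overnight accommodation → General Business Authorization not required.
4. closes 8:00 PM, after 6:00 PM → Regulatory Certificate not required.
5. is a registered nonprofit; is a mobile business with no fixed premises → Nonprofit Registration required.
6. closes 8:00 PM, at/before 9:00 PM → Standard Registration not required.
7. is a registered nonprofit (not: is a sole proprietorship); is a mobile business with no fixed premises → Trade Certificate not required.
8. closes 8:00 PM, at/before 9:00 PM → Trade Registration required.
9. is a mobile business with no fixed premises; is a registered nonprofit; closes 8:00 PM, after 5:00 PM → Trade License required.

General Business License, Nonprofit Registration, Trade License, Trade Registration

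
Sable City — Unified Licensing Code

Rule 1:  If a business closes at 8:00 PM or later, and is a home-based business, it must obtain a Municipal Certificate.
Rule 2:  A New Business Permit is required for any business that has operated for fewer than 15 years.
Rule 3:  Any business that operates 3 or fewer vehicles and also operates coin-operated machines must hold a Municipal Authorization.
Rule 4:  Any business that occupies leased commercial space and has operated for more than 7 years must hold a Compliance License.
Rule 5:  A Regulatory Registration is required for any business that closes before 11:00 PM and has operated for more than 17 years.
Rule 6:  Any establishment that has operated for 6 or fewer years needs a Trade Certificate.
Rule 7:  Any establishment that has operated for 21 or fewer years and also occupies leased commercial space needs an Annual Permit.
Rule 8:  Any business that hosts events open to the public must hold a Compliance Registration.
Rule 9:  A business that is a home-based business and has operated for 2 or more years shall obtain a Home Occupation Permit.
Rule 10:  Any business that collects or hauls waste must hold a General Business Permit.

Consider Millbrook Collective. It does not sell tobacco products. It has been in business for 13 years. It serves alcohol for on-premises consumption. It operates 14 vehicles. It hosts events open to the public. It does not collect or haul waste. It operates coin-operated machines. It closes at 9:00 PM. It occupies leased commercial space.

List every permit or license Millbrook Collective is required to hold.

Annual Permit, Compliance License, Compliance Registration, New Business Permit

Rule 1: closes 9:00 PM, after 8:00 PM; occupies leased commercial space (not: is a home-based business) → Municipal Certificate not required.
Rule 2: years in business 13 < 15 → New Business Permit required.
Rule 3: vehicles 14 > 3; operates coin-operated machines → Municipal Authorization not required.
Rule 4: occupies leased commercial space; years in business 13 > 7 → Compliance License required.
Rule 5: closes 9:00 PM, at/before 11:00 PM; years in business 13 ≤ 17 → Regulatory Registration not required.
Rule 6: years in business 13 > 6 → Trade Certificate not required.
Rule 7: years in business 13 ≤ 21; occupies leased commercial space → Annual Permit required.
Rule 8: hosts events open to the public → Compliance Registration required.
Rule 9: occupies leased commercial space (not: is a home-based business); years in business 13 ≥ 2 → Home Occupation Permit not required.
Rule 10: does not collect or haul waste → General Business Permit not required.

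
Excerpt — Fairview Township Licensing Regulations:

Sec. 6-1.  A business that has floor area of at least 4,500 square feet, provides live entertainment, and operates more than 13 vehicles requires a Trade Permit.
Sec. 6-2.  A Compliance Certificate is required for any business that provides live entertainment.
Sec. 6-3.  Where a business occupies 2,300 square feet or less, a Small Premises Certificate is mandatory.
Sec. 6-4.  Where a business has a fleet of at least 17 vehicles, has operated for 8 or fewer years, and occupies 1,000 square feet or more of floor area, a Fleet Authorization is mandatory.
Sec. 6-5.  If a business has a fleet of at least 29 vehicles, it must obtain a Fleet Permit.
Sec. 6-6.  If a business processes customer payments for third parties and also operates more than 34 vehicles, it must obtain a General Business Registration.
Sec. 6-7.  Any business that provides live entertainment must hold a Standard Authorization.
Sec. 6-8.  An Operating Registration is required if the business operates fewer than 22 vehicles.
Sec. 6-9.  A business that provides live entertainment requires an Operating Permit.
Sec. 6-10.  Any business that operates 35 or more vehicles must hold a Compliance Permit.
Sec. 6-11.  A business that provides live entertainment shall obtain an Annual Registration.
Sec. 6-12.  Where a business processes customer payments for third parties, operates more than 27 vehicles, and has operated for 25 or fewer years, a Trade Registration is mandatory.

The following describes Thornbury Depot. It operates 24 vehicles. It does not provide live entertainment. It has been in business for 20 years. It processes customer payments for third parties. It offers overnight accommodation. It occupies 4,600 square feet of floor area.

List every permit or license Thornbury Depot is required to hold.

None

Sec. 6-1. floor area 4,600 square feet ≥ 4,500 square feet; does not provide live entertainment; vehicles 24 > 13 → Trade Permit not required.
Sec. 6-2. does not provide live entertainment → Compliance Certificate not required.
Sec. 6-3. floor area 4,600 square feet > 2,300 square feet → Small Premises Certificate not required.
Sec. 6-4. vehicles 24 ≥ 17; years in business 20 > 8; floor area 4,600 square feet ≥ 1,000 square feet → Fleet Authorization not required.
Sec. 6-5. vehicles 24 < 29 → Fleet Permit not required.
Sec. 6-6. processes customer payments for third parties; vehicles 24 ≤ 34 → General Business Registration not required.
Sec. 6-7. does not provide live entertainment → Standard Authorization not required.
Sec. 6-8. vehicles 24 ≥ 22 → Operating Registration not required.
Sec. 6-9. does not provide live entertainment → Operating Permit not required.
Sec. 6-10. vehicles 24 < 35 → Compliance Permit not required.
Sec. 6-11. does not provide live entertainment → Annual Registration not required.
Sec. 6-12. processes customer payments for third parties; vehicles 24 ≤ 27; years in business 20 ≤ 25 → Trade Registration not required.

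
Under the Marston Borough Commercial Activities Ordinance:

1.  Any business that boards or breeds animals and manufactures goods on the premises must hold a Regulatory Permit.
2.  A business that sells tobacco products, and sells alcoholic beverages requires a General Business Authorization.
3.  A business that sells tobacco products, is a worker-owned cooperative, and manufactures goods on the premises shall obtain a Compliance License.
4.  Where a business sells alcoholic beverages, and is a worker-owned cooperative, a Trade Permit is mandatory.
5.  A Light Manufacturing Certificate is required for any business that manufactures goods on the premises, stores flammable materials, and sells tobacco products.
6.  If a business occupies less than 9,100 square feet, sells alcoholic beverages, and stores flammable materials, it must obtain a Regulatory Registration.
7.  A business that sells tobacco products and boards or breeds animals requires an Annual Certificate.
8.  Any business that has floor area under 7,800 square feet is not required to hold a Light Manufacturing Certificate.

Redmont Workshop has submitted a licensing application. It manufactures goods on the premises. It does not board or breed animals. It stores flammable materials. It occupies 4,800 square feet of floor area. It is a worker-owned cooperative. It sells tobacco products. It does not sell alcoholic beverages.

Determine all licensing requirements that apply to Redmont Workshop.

1. does not board or breed animals; manufactures goods on the premises → Regulatory Permit not required.
2. sells tobacco products; does not sell alcoholic beverages → General Business Authorization not required.
3. sells tobacco products; is a worker-owned cooperative; manufactures goods on the premises → Compliance License required.
4. does not sell alcoholic beverages; is a worker-owned cooperative → Trade Permit not required.
5. manufactures goods on the premises; stores flammable materials; sells tobacco products → Light Manufacturing Certificate required.
6. floor area 4,800 square feet < 9,100 square feet; does not sell alcoholic beverages; stores flammable materials → Regulatory Registration not required.
7. sells tobacco products; does not board or breed animals → Annual Certificate not required.
8. floor area 4,800 square feet < 7,800 square feet → exempt from Light Manufacturing Certificate.

Compliance License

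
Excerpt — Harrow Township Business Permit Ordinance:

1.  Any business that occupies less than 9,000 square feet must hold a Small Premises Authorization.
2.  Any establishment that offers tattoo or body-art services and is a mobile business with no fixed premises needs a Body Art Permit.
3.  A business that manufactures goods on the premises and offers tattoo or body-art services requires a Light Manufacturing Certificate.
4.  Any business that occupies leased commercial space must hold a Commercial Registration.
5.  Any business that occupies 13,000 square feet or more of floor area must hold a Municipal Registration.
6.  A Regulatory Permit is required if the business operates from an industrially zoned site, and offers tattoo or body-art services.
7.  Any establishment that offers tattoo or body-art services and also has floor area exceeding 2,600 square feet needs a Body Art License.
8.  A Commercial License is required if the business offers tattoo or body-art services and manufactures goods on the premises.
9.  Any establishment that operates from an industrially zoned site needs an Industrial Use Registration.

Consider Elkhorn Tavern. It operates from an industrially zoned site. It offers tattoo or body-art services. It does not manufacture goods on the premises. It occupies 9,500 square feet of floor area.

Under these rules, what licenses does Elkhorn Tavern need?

1. floor area 9,500 square feet ≥ 9,000 square feet → Small Premises Authorization not required.
2. offers tattoo or body-art services; operates from an industrially zoned site (not: is a mobile business with no fixed premises) → Body Art Permit not required.
3. does not manufacture goods on the premises; offers tattoo or body-art services → Light Manufacturing Certificate not required.
4. operates from an industrially zoned site (not: occupies leased commercial space) → Commercial Registration not required.
5. floor area 9,500 square feet < 13,000 square feet → Municipal Registration not required.
6. operates from an industrially zoned site; offers tattoo or body-art services → Regulatory Permit required.
7. offers tattoo or body-art services; floor area 9,500 square feet > 2,600 square feet → Body Art License required.
8. offers tattoo or body-art services; does not manufacture goods on the premises → Commercial License not required.
9. operates from an industrially zoned site → Industrial Use Registration required.

Body Art License, Industrial Use Registration, Regulatory Permit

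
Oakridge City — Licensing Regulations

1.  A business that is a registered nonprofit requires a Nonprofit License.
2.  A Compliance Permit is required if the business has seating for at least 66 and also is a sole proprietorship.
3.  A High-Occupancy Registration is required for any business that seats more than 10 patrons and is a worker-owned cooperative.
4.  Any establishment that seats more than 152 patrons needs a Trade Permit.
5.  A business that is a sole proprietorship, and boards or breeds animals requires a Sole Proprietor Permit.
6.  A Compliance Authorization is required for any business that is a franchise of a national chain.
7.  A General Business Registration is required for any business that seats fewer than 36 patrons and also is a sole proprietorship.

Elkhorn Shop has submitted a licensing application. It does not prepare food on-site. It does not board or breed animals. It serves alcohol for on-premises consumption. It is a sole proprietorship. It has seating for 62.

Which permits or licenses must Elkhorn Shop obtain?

1. is a sole proprietorship (not: is a registered nonprofit) → Nonprofit License not required.
2. seating 62 < 66; is a sole proprietorship → Compliance Permit not required.
3. seating 62 > 10; is a sole proprietorship (not: is a worker-owned cooperative) → High-Occupancy Registration not required.
4. seating 62 ≤ 152 → Trade Permit not required.
5. is a sole proprietorship; does not board or breed animals → Sole Proprietor Permit not required.
6. is a sole proprietorship (not: is a franchise of a national chain) → Compliance Authorization not required.
7. seating 62 ≥ 36; is a sole proprietorship → General Business Registration not required.

None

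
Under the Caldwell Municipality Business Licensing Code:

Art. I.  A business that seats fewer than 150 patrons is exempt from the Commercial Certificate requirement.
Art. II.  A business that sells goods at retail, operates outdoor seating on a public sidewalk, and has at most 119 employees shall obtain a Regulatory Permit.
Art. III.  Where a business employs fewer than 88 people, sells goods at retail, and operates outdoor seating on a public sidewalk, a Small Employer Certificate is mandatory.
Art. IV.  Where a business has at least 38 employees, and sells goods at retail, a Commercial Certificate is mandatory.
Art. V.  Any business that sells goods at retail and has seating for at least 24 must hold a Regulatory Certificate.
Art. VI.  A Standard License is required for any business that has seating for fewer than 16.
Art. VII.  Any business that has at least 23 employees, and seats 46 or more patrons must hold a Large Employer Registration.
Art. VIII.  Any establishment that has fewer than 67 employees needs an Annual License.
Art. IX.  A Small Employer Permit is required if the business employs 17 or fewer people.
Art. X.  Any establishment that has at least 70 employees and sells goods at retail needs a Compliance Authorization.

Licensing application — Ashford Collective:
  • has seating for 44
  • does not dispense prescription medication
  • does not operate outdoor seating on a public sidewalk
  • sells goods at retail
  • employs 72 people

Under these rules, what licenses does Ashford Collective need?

Compliance Authorization, Regulatory Certificate

Art. I. seating 44 < 150 → exempt from Commercial Certificate.
Art. II. sells goods at retail; does not operate outdoor seating on a public sidewalk; employees 72 ≤ 119 → Regulatory Permit not required.
Art. III. employees 72 < 88; sells goods at retail; does not operate outdoor seating on a public sidewalk → Small Employer Certificate not required.
Art. IV. employees 72 ≥ 38; sells goods at retail → Commercial Certificate required.
Art. V. sells goods at retail; seating 44 ≥ 24 → Regulatory Certificate required.
Art. VI. seating 44 ≥ 16 → Standard License not required.
Art. VII. employees 72 ≥ 23; seating 44 < 46 → Large Employer Registration not required.
Art. VIII. employees 72 ≥ 67 → Annual License not required.
Art. IX. employees 72 > 17 → Small Employer Permit not required.
Art. X. employees 72 ≥ 70; sells goods at retail → Compliance Authorization required.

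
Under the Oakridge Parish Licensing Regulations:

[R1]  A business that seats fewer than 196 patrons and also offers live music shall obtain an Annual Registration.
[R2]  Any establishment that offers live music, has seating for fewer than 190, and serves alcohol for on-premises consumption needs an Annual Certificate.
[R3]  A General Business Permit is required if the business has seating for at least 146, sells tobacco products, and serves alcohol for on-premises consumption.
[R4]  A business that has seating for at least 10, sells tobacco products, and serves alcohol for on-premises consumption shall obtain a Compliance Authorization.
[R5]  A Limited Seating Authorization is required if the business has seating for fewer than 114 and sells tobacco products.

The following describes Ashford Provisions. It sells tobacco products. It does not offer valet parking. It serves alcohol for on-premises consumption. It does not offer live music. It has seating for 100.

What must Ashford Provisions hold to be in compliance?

Compliance Authorization, Limited Seating Authorization

[R1] seating 100 < 196; does not offer live music → Annual Registration not required.
[R2] does not offer live music; seating 100 < 190; serves alcohol for on-premises consumption → Annual Certificate not required.
[R3] seating 100 < 146; sells tobacco products; serves alcohol for on-premises consumption → General Business Permit not required.
[R4] seating 100 ≥ 10; sells tobacco products; serves alcohol for on-premises consumption → Compliance Authorization required.
[R5] seating 100 < 114; sells tobacco products → Limited Seating Authorization required.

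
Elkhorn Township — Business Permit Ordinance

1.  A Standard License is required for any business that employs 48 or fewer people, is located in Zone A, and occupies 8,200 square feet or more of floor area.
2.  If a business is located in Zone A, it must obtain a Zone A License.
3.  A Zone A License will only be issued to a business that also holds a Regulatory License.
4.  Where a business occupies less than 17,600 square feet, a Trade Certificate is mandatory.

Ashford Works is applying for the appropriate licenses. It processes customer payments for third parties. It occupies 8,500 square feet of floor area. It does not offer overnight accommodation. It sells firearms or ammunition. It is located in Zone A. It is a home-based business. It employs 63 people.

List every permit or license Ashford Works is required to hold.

1. employees 63 > 48; is located in Zone A; floor area 8,500 square feet ≥ 8,200 square feet → Standard License not required.
2. is located in Zone A → Zone A License required.
3. Zone A License is required → Regulatory License also required.
4. floor area 8,500 square feet < 17,600 square feet → Trade Certificate required.

Regulatory License, Trade Certificate, Zone A License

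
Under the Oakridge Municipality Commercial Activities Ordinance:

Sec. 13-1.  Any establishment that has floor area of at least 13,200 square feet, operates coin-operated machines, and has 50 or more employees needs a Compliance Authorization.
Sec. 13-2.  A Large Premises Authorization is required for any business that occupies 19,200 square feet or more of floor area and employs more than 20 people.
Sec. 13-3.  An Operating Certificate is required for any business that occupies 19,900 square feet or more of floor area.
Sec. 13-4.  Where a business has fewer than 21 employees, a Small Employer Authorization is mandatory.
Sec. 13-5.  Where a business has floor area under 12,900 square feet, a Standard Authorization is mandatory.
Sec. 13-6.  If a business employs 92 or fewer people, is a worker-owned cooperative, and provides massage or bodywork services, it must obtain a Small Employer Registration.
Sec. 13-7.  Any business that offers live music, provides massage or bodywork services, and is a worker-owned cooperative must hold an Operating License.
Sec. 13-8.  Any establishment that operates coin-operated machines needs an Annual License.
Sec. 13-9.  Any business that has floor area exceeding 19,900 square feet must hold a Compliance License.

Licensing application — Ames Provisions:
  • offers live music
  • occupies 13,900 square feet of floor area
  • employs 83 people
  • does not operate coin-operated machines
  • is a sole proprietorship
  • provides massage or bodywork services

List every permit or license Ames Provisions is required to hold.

Sec. 13-1. floor area 13,900 square feet ≥ 13,200 square feet; does not operate coin-operated machines; employees 83 ≥ 50 → Compliance Authorization not required.
Sec. 13-2. floor area 13,900 square feet < 19,200 square feet; employees 83 > 20 → Large Premises Authorization not required.
Sec. 13-3. floor area 13,900 square feet < 19,900 square feet → Operating Certificate not required.
Sec. 13-4. employees 83 ≥ 21 → Small Employer Authorization not required.
Sec. 13-5. floor area 13,900 square feet ≥ 12,900 square feet → Standard Authorization not required.
Sec. 13-6. employees 83 ≤ 92; is a sole proprietorship (not: is a worker-owned cooperative); provides massage or bodywork services → Small Employer Registration not required.
Sec. 13-7. offers live music; provides massage or bodywork services; is a sole proprietorship (not: is a worker-owned cooperative) → Operating License not required.
Sec. 13-8. does not operate coin-operated machines → Annual License not required.
Sec. 13-9. floor area 13,900 square feet ≤ 19,900 square feet → Compliance License not required.

None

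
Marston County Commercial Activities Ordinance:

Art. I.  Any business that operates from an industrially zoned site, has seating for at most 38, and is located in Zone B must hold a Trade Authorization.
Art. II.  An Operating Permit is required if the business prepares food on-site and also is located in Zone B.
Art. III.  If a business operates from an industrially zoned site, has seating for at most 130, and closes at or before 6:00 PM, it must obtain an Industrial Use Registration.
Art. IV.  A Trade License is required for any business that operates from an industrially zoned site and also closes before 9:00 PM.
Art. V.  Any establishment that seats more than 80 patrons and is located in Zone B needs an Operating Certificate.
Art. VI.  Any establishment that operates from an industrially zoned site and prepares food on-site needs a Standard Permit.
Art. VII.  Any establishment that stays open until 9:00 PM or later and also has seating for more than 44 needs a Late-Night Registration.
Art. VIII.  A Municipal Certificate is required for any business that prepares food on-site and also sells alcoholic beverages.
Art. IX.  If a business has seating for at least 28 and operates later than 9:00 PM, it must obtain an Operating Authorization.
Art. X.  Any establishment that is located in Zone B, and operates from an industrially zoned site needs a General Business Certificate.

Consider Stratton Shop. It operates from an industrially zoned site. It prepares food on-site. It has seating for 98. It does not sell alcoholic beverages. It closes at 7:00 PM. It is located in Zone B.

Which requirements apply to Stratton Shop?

General Business Certificate, Operating Certificate, Operating Permit, Standard Permit, Trade License

Art. I. operates from an industrially zoned site; seating 98 > 38; is located in Zone B → Trade Authorization not required.
Art. II. prepares food on-site; is located in Zone B → Operating Permit required.
Art. III. operates from an industrially zoned site; seating 98 ≤ 130; closes 7:00 PM, after 6:00 PM → Industrial Use Registration not required.
Art. IV. operates from an industrially zoned site; closes 7:00 PM, at/before 9:00 PM → Trade License required.
Art. V. seating 98 > 80; is located in Zone B → Operating Certificate required.
Art. VI. operates from an industrially zoned site; prepares food on-site → Standard Permit required.
Art. VII. closes 7:00 PM, at/before 9:00 PM; seating 98 > 44 → Late-Night Registration not required.
Art. VIII. prepares food on-site; does not sell alcoholic beverages → Municipal Certificate not required.
Art. IX. seating 98 ≥ 28; closes 7:00 PM, at/before 9:00 PM → Operating Authorization not required.
Art. X. is located in Zone B; operates from an industrially zoned site → General Business Certificate required.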